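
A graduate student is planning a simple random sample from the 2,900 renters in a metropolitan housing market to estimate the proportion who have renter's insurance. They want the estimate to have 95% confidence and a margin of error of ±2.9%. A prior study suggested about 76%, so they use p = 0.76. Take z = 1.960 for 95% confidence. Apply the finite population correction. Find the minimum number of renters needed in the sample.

Unadjusted: n₀ = 1.960² × 0.76 × 0.24 / 0.029² ≈ 833.18, so n₀ = 834.
Finite population correction with N = 2,900: n = n₀ / (1 + (n₀−1)/N) = 834 / (1 + 833/2900) = 834 / 1.2872 ≈ 647.90.
Rounding up, n = 648.

648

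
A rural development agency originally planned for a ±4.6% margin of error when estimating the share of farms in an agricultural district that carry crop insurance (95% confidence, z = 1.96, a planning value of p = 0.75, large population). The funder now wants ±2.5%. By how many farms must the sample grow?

At ±4.6%: n = 1.96² × 0.1875 / 0.046² ≈ 340.41 → 341.
At ±2.5%: n = 1.96² × 0.1875 / 0.025² ≈ 1152.48 → 1153.
Additional respondents: 1153 − 341 = 812.

812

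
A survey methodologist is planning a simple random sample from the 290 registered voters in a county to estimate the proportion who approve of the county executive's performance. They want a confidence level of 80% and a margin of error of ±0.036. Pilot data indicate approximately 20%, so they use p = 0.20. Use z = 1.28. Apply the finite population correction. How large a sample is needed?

Unadjusted: n₀ = 1.28² × 0.20 × 0.80 / 0.036² ≈ 202.27, so n₀ = 203.
Finite population correction with N = 290: n = n₀ / (1 + (n₀−1)/N) = 203 / (1 + 202/290) = 203 / 1.6966 ≈ 119.65.
Rounding up, n = 120.

120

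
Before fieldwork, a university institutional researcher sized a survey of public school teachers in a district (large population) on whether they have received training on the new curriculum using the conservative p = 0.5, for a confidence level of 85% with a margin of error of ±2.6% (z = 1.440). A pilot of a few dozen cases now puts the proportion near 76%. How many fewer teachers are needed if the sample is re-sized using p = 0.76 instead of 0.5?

207

Conservative (p = 0.5): n = 1.440² × 0.25 / 0.026² ≈ 766.86 → 767.
Using p = 0.76: p(1−p) = 0.1824, so n = 1.440² × 0.1824 / 0.026² ≈ 559.50 → 560.
Reduction: 767 − 560 = 207.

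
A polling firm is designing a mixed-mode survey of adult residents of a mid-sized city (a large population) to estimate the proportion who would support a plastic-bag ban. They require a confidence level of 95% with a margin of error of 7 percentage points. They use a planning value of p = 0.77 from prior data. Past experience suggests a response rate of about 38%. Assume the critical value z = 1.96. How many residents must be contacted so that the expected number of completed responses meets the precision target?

Completed interviews needed: n₀ = 1.96² × 0.1771 / 0.070² ≈ 138.85 → 139.
At a 38% response rate, contacts needed = 139 / 0.38 ≈ 365.79 → 366.

366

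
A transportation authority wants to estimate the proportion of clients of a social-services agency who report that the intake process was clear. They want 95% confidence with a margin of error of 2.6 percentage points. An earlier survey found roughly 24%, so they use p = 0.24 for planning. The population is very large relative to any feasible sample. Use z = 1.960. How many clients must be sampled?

1037

With p = 0.24, p(1−p) = 0.1824.
n = z²·p(1−p)/E² = 1.960² × 0.1824 / 0.026² = 3.8416 × 0.1824 / 0.000676 ≈ 1036.55.
Rounding up gives n = 1037.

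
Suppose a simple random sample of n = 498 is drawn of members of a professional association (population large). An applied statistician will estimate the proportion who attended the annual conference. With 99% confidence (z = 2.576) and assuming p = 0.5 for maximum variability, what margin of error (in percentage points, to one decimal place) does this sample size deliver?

5.8

SE(p̂) = √[p(1−p)/n] = √[0.2500/498] = 0.02241.
E = z × SE = 2.576 × 0.02241 = 0.05772, or 5.8 percentage points.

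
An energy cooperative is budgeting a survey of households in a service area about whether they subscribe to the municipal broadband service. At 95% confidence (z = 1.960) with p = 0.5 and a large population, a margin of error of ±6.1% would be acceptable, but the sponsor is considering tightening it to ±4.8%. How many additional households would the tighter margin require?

At ±6.1%: n = 1.960² × 0.2500 / 0.061² ≈ 258.10 → 259.
At ±4.8%: n = 1.960² × 0.2500 / 0.048² ≈ 416.84 → 417.
Additional respondents: 417 − 259 = 158.

158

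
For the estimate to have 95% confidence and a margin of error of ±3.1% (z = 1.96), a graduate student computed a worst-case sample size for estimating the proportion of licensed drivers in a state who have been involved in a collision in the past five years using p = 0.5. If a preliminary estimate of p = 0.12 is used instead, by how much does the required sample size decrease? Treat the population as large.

577

Conservative (p = 0.5): n = 1.96² × 0.25 / 0.031² ≈ 999.38 → 1000.
Using p = 0.12: p(1−p) = 0.1056, so n = 1.96² × 0.1056 / 0.031² ≈ 422.14 → 423.
Reduction: 1000 − 423 = 577.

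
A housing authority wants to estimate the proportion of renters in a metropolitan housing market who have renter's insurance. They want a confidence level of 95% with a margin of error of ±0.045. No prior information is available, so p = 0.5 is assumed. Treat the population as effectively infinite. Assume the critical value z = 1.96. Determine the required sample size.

With p = 0.5, p(1−p) = 0.25.
n = z²·p(1−p)/E² = 1.96² × 0.2500 / 0.045² = 3.8416 × 0.2500 / 0.002025 ≈ 474.27.
Rounding up gives n = 475.

475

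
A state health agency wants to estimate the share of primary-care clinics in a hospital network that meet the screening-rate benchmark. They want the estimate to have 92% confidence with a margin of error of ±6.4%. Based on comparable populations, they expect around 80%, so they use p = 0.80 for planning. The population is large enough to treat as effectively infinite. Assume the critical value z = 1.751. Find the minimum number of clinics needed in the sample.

With p = 0.80, p(1−p) = 0.1600.
n = z²·p(1−p)/E² = 1.751² × 0.1600 / 0.064² = 3.0660 × 0.1600 / 0.004096 ≈ 119.77.
Rounding up gives n = 120.

120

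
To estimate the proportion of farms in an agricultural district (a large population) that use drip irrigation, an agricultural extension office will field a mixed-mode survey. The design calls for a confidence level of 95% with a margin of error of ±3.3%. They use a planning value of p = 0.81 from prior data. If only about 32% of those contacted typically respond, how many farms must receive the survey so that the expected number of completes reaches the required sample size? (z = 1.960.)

1697

Completed interviews needed: n₀ = 1.960² × 0.1539 / 0.033² ≈ 542.90 → 543.
At a 32% response rate, contacts needed = 543 / 0.32 ≈ 1696.88 → 1697.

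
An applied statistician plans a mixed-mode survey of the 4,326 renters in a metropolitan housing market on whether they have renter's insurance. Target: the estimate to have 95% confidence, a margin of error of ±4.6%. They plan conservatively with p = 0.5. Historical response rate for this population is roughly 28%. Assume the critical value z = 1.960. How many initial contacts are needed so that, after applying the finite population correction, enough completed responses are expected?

Completed interviews needed (unadjusted): n₀ = 1.960² × 0.2500 / 0.046² ≈ 453.88 → 454.
FPC for N = 4,326: n = 454 / (1 + 453/4326) = 454 / 1.1047 ≈ 410.97 → 411.
At a 28% response rate, contacts needed = 411 / 0.28 ≈ 1467.86 → 1468.

1468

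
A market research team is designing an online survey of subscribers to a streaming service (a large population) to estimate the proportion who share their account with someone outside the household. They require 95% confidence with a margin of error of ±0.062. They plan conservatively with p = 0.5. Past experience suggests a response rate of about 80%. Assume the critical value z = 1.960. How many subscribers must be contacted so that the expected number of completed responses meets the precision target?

Completed interviews needed: n₀ = 1.960² × 0.2500 / 0.062² ≈ 249.84 → 250.
At an 80% response rate, contacts needed = 250 / 0.80 ≈ 312.50 → 313.

313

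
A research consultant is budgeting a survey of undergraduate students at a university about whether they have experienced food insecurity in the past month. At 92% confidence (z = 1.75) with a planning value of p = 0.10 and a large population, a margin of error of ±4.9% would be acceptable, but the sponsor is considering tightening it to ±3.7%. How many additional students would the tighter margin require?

At ±4.9%: n = 1.75² × 0.0900 / 0.049² ≈ 114.80 → 115.
At ±3.7%: n = 1.75² × 0.0900 / 0.037² ≈ 201.33 → 202.
Additional respondents: 202 − 115 = 87.

87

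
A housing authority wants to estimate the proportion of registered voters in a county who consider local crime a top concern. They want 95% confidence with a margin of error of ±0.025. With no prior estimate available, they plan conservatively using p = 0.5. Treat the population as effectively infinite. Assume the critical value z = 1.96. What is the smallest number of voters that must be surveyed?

With p = 0.5, p(1−p) = 0.25.
n = z²·p(1−p)/E² = 1.96² × 0.2500 / 0.025² = 3.8416 × 0.2500 / 0.000625 ≈ 1536.64.
Rounding up gives n = 1537.

1537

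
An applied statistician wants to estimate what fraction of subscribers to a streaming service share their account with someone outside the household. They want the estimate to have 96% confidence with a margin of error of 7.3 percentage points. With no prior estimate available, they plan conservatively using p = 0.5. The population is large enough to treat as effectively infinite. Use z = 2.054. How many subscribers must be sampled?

With p = 0.5, p(1−p) = 0.25.
n = z²·p(1−p)/E² = 2.054² × 0.2500 / 0.073² = 4.2189 × 0.2500 / 0.005329 ≈ 197.92.
Rounding up gives n = 198.

198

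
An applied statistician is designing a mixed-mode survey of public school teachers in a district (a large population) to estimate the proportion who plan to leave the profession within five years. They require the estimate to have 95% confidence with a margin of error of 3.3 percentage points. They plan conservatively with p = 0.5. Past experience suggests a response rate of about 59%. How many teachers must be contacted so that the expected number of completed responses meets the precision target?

1495

For 95% confidence, z = 1.960.
Completed interviews needed: n₀ = 1.960² × 0.2500 / 0.033² ≈ 881.91 → 882.
At a 59% response rate, contacts needed = 882 / 0.59 ≈ 1494.92 → 1495.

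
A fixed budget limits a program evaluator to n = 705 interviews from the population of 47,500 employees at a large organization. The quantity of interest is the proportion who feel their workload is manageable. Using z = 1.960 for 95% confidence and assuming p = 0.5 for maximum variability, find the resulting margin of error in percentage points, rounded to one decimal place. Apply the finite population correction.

3.7

Finite-population factor: (N−n)/(N−1) = (47500−705)/(47500−1) = 0.9852.
SE(p̂) = √[p(1−p)/n · (N−n)/(N−1)] = √[0.2500/705 × 0.9852] = 0.01869.
E = z × SE = 1.960 × 0.01869 = 0.03663 ≈ 3.7 percentage points.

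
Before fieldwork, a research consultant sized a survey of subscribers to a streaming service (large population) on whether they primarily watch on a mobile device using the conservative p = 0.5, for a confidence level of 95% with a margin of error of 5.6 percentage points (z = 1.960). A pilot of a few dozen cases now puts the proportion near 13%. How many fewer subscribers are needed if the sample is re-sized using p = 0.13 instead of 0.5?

168

Conservative (p = 0.5): n = 1.960² × 0.25 / 0.056² ≈ 306.25 → 307.
Using p = 0.13: p(1−p) = 0.1131, so n = 1.960² × 0.1131 / 0.056² ≈ 138.55 → 139.
Reduction: 307 − 139 = 168.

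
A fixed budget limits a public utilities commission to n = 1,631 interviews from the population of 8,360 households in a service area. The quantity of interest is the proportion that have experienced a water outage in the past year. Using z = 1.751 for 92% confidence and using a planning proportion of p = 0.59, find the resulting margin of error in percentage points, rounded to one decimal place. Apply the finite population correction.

1.9

Finite-population factor: (N−n)/(N−1) = (8360−1631)/(8360−1) = 0.8050.
SE(p̂) = √[p(1−p)/n · (N−n)/(N−1)] = √[0.2419/1631 × 0.8050] = 0.01093.
E = z × SE = 1.751 × 0.01093 = 0.01913 ≈ 1.9 percentage points.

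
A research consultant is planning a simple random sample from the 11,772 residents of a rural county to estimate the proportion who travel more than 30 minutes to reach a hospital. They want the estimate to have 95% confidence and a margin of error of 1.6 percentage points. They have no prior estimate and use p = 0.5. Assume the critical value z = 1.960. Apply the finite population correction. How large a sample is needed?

2846

Unadjusted: n₀ = 1.960² × 0.50 × 0.50 / 0.016² ≈ 3751.56, so n₀ = 3752.
Finite population correction with N = 11,772: n = n₀ / (1 + (n₀−1)/N) = 3752 / (1 + 3751/11772) = 3752 / 1.3186 ≈ 2845.36.
Rounding up, n = 2846.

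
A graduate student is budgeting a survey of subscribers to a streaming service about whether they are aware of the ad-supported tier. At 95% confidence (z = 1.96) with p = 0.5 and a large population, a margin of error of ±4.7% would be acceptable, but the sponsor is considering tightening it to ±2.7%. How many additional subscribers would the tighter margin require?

At ±4.7%: n = 1.96² × 0.2500 / 0.047² ≈ 434.77 → 435.
At ±2.7%: n = 1.96² × 0.2500 / 0.027² ≈ 1317.42 → 1318.
Additional respondents: 1318 − 435 = 883.

883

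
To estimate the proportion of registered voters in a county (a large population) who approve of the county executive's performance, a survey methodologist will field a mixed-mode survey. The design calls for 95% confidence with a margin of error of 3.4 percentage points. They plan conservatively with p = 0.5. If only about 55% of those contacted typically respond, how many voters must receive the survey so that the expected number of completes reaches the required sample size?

1511

For 95% confidence, z = 1.96.
Completed interviews needed: n₀ = 1.96² × 0.2500 / 0.034² ≈ 830.80 → 831.
At a 55% response rate, contacts needed = 831 / 0.55 ≈ 1510.91 → 1511.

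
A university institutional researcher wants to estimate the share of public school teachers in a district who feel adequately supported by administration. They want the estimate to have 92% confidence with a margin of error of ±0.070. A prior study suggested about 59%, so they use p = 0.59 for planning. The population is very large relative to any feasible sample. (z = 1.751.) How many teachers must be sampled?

With p = 0.59, p(1−p) = 0.2419.
n = z²·p(1−p)/E² = 1.751² × 0.2419 / 0.070² = 3.0660 × 0.2419 / 0.004900 ≈ 151.36.
Rounding up gives n = 152.

152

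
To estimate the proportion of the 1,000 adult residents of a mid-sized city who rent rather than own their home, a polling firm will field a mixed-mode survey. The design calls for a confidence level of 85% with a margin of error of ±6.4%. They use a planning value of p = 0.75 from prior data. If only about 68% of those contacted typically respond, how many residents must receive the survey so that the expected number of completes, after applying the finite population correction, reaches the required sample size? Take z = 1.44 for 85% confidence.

Completed interviews needed (unadjusted): n₀ = 1.44² × 0.1875 / 0.064² ≈ 94.92 → 95.
FPC for N = 1,000: n = 95 / (1 + 94/1000) = 95 / 1.0940 ≈ 86.84 → 87.
At a 68% response rate, contacts needed = 87 / 0.68 ≈ 127.94 → 128.

128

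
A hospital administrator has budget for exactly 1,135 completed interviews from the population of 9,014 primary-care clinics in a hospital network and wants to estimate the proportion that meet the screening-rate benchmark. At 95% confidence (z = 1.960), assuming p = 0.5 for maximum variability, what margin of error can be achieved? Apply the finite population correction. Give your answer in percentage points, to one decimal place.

2.7

Finite-population factor: (N−n)/(N−1) = (9014−1135)/(9014−1) = 0.8742.
SE(p̂) = √[p(1−p)/n · (N−n)/(N−1)] = √[0.2500/1135 × 0.8742] = 0.01388.
E = z × SE = 1.960 × 0.01388 = 0.02720 ≈ 2.7 percentage points.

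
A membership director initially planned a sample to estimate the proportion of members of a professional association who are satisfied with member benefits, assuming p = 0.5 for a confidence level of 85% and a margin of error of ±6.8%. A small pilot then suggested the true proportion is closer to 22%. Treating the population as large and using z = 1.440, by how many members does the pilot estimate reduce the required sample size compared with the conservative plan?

Conservative (p = 0.5): n = 1.440² × 0.25 / 0.068² ≈ 112.11 → 113.
Using p = 0.22: p(1−p) = 0.1716, so n = 1.440² × 0.1716 / 0.068² ≈ 76.95 → 77.
Reduction: 113 − 77 = 36.

36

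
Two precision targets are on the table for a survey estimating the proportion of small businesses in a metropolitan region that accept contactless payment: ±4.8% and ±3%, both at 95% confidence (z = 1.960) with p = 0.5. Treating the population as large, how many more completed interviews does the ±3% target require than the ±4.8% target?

At ±4.8%: n = 1.960² × 0.2500 / 0.048² ≈ 416.84 → 417.
At ±3%: n = 1.960² × 0.2500 / 0.030² ≈ 1067.11 → 1068.
Additional respondents: 1068 − 417 = 651.

651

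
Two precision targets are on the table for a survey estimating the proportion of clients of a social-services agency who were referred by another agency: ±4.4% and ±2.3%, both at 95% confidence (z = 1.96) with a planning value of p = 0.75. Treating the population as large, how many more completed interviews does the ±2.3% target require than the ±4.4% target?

At ±4.4%: n = 1.96² × 0.1875 / 0.044² ≈ 372.06 → 373.
At ±2.3%: n = 1.96² × 0.1875 / 0.023² ≈ 1361.63 → 1362.
Additional respondents: 1362 − 373 = 989.

989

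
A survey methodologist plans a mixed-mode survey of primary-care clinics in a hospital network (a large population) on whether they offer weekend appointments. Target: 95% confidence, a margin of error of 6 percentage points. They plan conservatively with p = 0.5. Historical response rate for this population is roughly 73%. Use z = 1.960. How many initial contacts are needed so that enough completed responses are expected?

366

Completed interviews needed: n₀ = 1.960² × 0.2500 / 0.060² ≈ 266.78 → 267.
At a 73% response rate, contacts needed = 267 / 0.73 ≈ 365.75 → 366.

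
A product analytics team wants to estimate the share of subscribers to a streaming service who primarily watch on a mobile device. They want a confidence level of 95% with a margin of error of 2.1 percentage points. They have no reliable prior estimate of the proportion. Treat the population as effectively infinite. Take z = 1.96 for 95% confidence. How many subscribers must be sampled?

With no prior estimate, use p = 0.5, giving p(1−p) = 0.25.
n = z²·p(1−p)/E² = 1.96² × 0.2500 / 0.021² = 3.8416 × 0.2500 / 0.000441 ≈ 2177.78.
Rounding up gives n = 2178.

2178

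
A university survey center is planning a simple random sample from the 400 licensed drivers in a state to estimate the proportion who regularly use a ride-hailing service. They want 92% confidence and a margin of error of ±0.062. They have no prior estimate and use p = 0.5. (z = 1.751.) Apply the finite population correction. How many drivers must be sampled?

134

Unadjusted: n₀ = 1.751² × 0.50 × 0.50 / 0.062² ≈ 199.40, so n₀ = 200.
Finite population correction with N = 400: n = n₀ / (1 + (n₀−1)/N) = 200 / (1 + 199/400) = 200 / 1.4975 ≈ 133.56.
Rounding up, n = 134.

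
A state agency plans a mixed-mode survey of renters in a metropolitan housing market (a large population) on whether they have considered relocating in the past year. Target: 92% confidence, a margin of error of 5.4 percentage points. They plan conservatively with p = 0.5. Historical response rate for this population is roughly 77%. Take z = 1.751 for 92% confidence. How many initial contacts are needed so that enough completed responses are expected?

342

Completed interviews needed: n₀ = 1.751² × 0.2500 / 0.054² ≈ 262.86 → 263.
At a 77% response rate, contacts needed = 263 / 0.77 ≈ 341.56 → 342.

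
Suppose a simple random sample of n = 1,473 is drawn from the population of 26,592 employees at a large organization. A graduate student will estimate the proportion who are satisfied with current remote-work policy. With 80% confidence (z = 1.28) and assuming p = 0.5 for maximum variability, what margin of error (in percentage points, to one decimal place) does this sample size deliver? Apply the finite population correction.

1.6

Finite-population factor: (N−n)/(N−1) = (26592−1473)/(26592−1) = 0.9446.
SE(p̂) = √[p(1−p)/n · (N−n)/(N−1)] = √[0.2500/1473 × 0.9446] = 0.01266.
E = z × SE = 1.28 × 0.01266 = 0.01621 ≈ 1.6 percentage points.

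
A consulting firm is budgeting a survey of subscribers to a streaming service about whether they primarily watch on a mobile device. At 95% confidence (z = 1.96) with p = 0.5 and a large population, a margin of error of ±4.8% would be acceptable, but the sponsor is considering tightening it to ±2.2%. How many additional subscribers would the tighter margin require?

1568

At ±4.8%: n = 1.96² × 0.2500 / 0.048² ≈ 416.84 → 417.
At ±2.2%: n = 1.96² × 0.2500 / 0.022² ≈ 1984.30 → 1985.
Additional respondents: 1985 − 417 = 1568.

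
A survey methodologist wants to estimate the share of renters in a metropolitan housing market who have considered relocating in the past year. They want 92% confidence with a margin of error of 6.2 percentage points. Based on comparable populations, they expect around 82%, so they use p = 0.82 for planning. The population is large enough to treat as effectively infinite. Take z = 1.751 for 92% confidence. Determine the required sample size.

118

With p = 0.82, p(1−p) = 0.1476.
n = z²·p(1−p)/E² = 1.751² × 0.1476 / 0.062² = 3.0660 × 0.1476 / 0.003844 ≈ 117.73.
Rounding up gives n = 118.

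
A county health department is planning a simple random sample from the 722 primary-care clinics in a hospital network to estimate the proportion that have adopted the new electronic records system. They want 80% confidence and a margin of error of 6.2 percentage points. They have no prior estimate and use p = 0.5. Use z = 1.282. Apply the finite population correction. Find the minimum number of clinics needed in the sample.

Unadjusted: n₀ = 1.282² × 0.50 × 0.50 / 0.062² ≈ 106.89, so n₀ = 107.
Finite population correction with N = 722: n = n₀ / (1 + (n₀−1)/N) = 107 / (1 + 106/722) = 107 / 1.1468 ≈ 93.30.
Rounding up, n = 94.

94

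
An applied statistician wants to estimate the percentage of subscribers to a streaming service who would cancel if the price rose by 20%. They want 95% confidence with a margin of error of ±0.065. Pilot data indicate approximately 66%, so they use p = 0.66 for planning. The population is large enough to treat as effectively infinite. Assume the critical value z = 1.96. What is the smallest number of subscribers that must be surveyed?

205

With p = 0.66, p(1−p) = 0.2244.
n = z²·p(1−p)/E² = 1.96² × 0.2244 / 0.065² = 3.8416 × 0.2244 / 0.004225 ≈ 204.04.
Rounding up gives n = 205.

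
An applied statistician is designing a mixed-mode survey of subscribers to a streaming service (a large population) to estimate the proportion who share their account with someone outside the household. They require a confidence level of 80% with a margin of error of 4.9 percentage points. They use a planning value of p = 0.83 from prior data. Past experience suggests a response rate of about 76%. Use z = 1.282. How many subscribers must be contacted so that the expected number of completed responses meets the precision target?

Completed interviews needed: n₀ = 1.282² × 0.1411 / 0.049² ≈ 96.59 → 97.
At a 76% response rate, contacts needed = 97 / 0.76 ≈ 127.63 → 128.

128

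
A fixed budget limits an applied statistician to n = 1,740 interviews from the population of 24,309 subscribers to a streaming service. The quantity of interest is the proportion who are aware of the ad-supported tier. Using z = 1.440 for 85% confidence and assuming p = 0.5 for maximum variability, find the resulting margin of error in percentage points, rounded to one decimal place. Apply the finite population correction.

1.7

Finite-population factor: (N−n)/(N−1) = (24309−1740)/(24309−1) = 0.9285.
SE(p̂) = √[p(1−p)/n · (N−n)/(N−1)] = √[0.2500/1740 × 0.9285] = 0.01155.
E = z × SE = 1.440 × 0.01155 = 0.01663 ≈ 1.7 percentage points.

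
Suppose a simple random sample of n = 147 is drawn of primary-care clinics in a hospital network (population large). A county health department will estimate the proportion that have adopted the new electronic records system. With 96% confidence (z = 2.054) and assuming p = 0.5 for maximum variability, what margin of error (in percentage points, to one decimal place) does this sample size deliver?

SE(p̂) = √[p(1−p)/n] = √[0.2500/147] = 0.04124.
E = z × SE = 2.054 × 0.04124 = 0.08471, or 8.5 percentage points.

8.5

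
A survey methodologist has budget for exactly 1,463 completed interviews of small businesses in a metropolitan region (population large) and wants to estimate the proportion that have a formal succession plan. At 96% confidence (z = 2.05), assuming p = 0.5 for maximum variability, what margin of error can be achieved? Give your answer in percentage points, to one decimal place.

SE(p̂) = √[p(1−p)/n] = √[0.2500/1463] = 0.01307.
E = z × SE = 2.05 × 0.01307 = 0.02680, or 2.7 percentage points.

2.7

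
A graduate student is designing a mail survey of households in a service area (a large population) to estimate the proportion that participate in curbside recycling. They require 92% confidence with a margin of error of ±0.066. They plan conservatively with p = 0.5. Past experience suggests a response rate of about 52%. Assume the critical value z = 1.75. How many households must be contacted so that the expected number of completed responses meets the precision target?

Completed interviews needed: n₀ = 1.75² × 0.2500 / 0.066² ≈ 175.76 → 176.
At a 52% response rate, contacts needed = 176 / 0.52 ≈ 338.46 → 339.

339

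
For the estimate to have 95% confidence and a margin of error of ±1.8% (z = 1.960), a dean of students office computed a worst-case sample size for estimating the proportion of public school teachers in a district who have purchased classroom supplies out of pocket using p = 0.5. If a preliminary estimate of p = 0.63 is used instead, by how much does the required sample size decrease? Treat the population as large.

201

Conservative (p = 0.5): n = 1.960² × 0.25 / 0.018² ≈ 2964.20 → 2965.
Using p = 0.63: p(1−p) = 0.2331, so n = 1.960² × 0.2331 / 0.018² ≈ 2763.82 → 2764.
Reduction: 2965 − 2764 = 201.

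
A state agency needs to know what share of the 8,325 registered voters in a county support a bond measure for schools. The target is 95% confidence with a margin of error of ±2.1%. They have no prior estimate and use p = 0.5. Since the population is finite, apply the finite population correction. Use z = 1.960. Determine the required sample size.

1727

Unadjusted: n₀ = 1.960² × 0.50 × 0.50 / 0.021² ≈ 2177.78, so n₀ = 2178.
Finite population correction with N = 8,325: n = n₀ / (1 + (n₀−1)/N) = 2178 / (1 + 2177/8325) = 2178 / 1.2615 ≈ 1726.51.
Rounding up, n = 1727.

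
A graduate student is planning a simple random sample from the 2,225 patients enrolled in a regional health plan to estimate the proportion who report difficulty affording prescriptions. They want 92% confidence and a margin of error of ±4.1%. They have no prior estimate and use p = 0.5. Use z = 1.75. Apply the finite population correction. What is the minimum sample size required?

379

Unadjusted: n₀ = 1.75² × 0.50 × 0.50 / 0.041² ≈ 455.46, so n₀ = 456.
Finite population correction with N = 2,225: n = n₀ / (1 + (n₀−1)/N) = 456 / (1 + 455/2225) = 456 / 1.2045 ≈ 378.58.
Rounding up, n = 379.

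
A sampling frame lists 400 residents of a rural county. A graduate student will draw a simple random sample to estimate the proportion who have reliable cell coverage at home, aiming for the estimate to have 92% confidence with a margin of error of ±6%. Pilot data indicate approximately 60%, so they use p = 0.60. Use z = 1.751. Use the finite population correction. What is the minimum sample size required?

136

Unadjusted: n₀ = 1.751² × 0.60 × 0.40 / 0.060² ≈ 204.40, so n₀ = 205.
Finite population correction with N = 400: n = n₀ / (1 + (n₀−1)/N) = 205 / (1 + 204/400) = 205 / 1.5100 ≈ 135.76.
Rounding up, n = 136.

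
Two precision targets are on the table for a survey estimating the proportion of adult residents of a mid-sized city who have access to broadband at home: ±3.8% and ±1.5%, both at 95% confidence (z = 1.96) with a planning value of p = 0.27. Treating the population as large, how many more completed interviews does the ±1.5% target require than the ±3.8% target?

2841

At ±3.8%: n = 1.96² × 0.1971 / 0.038² ≈ 524.36 → 525.
At ±1.5%: n = 1.96² × 0.1971 / 0.015² ≈ 3365.24 → 3366.
Additional respondents: 3366 − 525 = 2841.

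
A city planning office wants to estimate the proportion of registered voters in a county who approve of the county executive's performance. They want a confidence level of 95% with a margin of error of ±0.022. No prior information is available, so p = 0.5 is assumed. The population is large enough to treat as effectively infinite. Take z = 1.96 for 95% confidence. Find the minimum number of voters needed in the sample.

With p = 0.5, p(1−p) = 0.25.
n = z²·p(1−p)/E² = 1.96² × 0.2500 / 0.022² = 3.8416 × 0.2500 / 0.000484 ≈ 1984.30.
Rounding up gives n = 1985.

1985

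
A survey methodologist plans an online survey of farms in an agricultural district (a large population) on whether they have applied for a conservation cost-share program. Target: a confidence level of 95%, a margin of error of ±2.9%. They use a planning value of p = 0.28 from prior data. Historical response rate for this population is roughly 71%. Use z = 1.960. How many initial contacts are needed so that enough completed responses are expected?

1298

Completed interviews needed: n₀ = 1.960² × 0.2016 / 0.029² ≈ 920.89 → 921.
At a 71% response rate, contacts needed = 921 / 0.71 ≈ 1297.18 → 1298.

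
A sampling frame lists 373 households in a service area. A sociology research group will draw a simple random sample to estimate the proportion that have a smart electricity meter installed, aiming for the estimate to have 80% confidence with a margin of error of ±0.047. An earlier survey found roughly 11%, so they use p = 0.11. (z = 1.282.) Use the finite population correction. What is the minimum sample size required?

62

Unadjusted: n₀ = 1.282² × 0.11 × 0.89 / 0.047² ≈ 72.84, so n₀ = 73.
Finite population correction with N = 373: n = n₀ / (1 + (n₀−1)/N) = 73 / (1 + 72/373) = 73 / 1.1930 ≈ 61.19.
Rounding up, n = 62.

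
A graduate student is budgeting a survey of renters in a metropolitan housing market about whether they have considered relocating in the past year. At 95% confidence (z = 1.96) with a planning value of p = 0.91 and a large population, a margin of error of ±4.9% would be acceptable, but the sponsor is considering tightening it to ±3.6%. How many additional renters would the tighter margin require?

At ±4.9%: n = 1.96² × 0.0819 / 0.049² ≈ 131.04 → 132.
At ±3.6%: n = 1.96² × 0.0819 / 0.036² ≈ 242.77 → 243.
Additional respondents: 243 − 132 = 111.

111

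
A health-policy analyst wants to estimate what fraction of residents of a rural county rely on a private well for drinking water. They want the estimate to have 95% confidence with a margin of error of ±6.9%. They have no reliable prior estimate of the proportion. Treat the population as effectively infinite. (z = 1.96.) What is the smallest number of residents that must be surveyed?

202

With no prior estimate, use p = 0.5, giving p(1−p) = 0.25.
n = z²·p(1−p)/E² = 1.96² × 0.2500 / 0.069² = 3.8416 × 0.2500 / 0.004761 ≈ 201.72.
Rounding up gives n = 202.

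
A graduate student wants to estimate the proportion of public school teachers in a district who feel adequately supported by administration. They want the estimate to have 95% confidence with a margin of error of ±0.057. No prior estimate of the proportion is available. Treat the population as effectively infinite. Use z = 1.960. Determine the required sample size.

With no prior estimate, use p = 0.5, giving p(1−p) = 0.25.
n = z²·p(1−p)/E² = 1.960² × 0.2500 / 0.057² = 3.8416 × 0.2500 / 0.003249 ≈ 295.60.
Rounding up gives n = 296.

296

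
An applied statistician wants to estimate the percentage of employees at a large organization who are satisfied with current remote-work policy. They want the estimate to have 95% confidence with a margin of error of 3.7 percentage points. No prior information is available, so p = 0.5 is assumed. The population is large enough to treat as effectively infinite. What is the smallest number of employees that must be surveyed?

For 95% confidence, z = 1.960.
With p = 0.5, p(1−p) = 0.25.
n = z²·p(1−p)/E² = 1.960² × 0.2500 / 0.037² = 3.8416 × 0.2500 / 0.001369 ≈ 701.53.
Rounding up gives n = 702.

702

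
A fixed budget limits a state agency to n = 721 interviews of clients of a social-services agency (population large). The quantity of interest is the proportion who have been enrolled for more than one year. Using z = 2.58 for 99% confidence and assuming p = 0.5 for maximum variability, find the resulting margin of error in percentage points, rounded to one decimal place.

SE(p̂) = √[p(1−p)/n] = √[0.2500/721] = 0.01862.
E = z × SE = 2.58 × 0.01862 = 0.04804, or 4.8 percentage points.

4.8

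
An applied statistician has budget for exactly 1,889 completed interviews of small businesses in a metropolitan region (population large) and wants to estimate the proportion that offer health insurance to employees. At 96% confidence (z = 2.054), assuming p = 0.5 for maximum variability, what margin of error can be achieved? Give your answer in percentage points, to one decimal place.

2.4

SE(p̂) = √[p(1−p)/n] = √[0.2500/1889] = 0.01150.
E = z × SE = 2.054 × 0.01150 = 0.02363, or 2.4 percentage points.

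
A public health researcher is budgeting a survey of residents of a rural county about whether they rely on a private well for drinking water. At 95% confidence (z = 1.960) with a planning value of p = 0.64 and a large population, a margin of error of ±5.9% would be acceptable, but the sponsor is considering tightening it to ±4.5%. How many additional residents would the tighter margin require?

183

At ±5.9%: n = 1.960² × 0.2304 / 0.059² ≈ 254.27 → 255.
At ±4.5%: n = 1.960² × 0.2304 / 0.045² ≈ 437.09 → 438.
Additional respondents: 438 − 255 = 183.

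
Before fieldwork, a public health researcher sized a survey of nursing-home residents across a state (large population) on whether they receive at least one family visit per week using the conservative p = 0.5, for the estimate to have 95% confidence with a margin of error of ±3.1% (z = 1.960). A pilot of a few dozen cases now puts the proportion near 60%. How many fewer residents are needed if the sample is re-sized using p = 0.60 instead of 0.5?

Conservative (p = 0.5): n = 1.960² × 0.25 / 0.031² ≈ 999.38 → 1000.
Using p = 0.60: p(1−p) = 0.2400, so n = 1.960² × 0.2400 / 0.031² ≈ 959.40 → 960.
Reduction: 1000 − 960 = 40.

40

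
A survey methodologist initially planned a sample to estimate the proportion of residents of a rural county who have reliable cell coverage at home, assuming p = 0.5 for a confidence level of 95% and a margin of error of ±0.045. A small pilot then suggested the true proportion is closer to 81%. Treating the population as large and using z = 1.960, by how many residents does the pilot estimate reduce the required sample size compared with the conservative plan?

Conservative (p = 0.5): n = 1.960² × 0.25 / 0.045² ≈ 474.27 → 475.
Using p = 0.81: p(1−p) = 0.1539, so n = 1.960² × 0.1539 / 0.045² ≈ 291.96 → 292.
Reduction: 475 − 292 = 183.

183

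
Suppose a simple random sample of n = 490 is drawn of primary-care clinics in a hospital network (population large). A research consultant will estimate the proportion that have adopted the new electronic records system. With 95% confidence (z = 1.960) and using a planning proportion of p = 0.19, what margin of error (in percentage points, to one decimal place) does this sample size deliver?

SE(p̂) = √[p(1−p)/n] = √[0.1539/490] = 0.01772.
E = z × SE = 1.960 × 0.01772 = 0.03474, or 3.5 percentage points.

3.5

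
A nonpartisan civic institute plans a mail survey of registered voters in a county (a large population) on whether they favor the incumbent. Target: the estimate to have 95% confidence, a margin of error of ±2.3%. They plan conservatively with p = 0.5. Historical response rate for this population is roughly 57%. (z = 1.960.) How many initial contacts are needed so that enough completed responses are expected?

3186

Completed interviews needed: n₀ = 1.960² × 0.2500 / 0.023² ≈ 1815.50 → 1816.
At a 57% response rate, contacts needed = 1816 / 0.57 ≈ 3185.96 → 3186.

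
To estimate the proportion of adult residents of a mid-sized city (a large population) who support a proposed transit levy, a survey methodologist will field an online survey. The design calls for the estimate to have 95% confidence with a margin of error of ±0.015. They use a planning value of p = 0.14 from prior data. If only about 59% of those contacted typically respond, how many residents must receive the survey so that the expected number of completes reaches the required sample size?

3485

For 95% confidence, z = 1.960.
Completed interviews needed: n₀ = 1.960² × 0.1204 / 0.015² ≈ 2055.68 → 2056.
At a 59% response rate, contacts needed = 2056 / 0.59 ≈ 3484.75 → 3485.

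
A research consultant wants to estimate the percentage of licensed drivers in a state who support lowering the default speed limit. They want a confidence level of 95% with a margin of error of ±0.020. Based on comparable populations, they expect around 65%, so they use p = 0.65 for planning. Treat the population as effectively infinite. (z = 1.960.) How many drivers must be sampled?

With p = 0.65, p(1−p) = 0.2275.
n = z²·p(1−p)/E² = 1.960² × 0.2275 / 0.020² = 3.8416 × 0.2275 / 0.000400 ≈ 2184.91.
Rounding up gives n = 2185.

2185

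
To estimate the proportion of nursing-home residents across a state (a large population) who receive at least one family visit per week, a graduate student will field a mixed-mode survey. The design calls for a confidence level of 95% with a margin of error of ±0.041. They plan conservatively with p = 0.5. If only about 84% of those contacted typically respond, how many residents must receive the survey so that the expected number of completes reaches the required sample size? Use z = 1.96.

Completed interviews needed: n₀ = 1.96² × 0.2500 / 0.041² ≈ 571.33 → 572.
At an 84% response rate, contacts needed = 572 / 0.84 ≈ 680.95 → 681.

681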